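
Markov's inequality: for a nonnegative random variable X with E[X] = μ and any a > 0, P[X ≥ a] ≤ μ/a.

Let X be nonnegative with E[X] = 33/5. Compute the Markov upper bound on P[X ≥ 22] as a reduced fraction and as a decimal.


μ = E[X] = 33/5, a = 22.
Markov: P[X ≥ 22] ≤ μ/a = (33/5)/22 = 3/10.
Numerically: ≈ 0.3000.
(Since a = 22 > μ = 6.6000, the bound 3/10 is < 1 and informative.)

P[X ≥ 22] ≤ 3/10 ≈ 0.3000.


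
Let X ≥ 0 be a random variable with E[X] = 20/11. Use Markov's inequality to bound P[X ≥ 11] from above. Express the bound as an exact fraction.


μ = E[X] = 20/11, a = 11.
Markov: P[X ≥ 11] ≤ μ/a = (20/11)/11 = 20/121.
Numerically: ≈ 0.165289.
(Since a = 11 > μ = 1.818182, the bound 20/121 is < 1 and informative.)

P[X ≥ 11] ≤ 20/121 ≈ 0.165289.


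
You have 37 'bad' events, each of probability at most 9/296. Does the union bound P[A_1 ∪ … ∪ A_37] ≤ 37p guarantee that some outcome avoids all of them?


Union bound: P[∪_{i=1}^{37} A_i] ≤ Σ_i P[A_i] ≤ 37·p = 37·(9/296) = 9/8.
Numerically: 9/8 ≈ 1.1250.
Is 9/8 < 1? NO.
Since the bound 9/8 is ≥ 1, the union bound is uninformative here; it does NOT by itself certify existence.

37·p = 9/8 ≈ 1.1250; existence NOT certified by the union bound.


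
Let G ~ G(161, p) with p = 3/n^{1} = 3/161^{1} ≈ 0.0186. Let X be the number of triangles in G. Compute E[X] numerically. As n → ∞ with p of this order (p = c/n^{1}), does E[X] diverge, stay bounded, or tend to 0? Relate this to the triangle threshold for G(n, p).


Number of potential triangles: C(161, 3) = 682640.
Each occurs with probability p³ ≈ (0.0186)³ ≈ 6.46973e-06.
By linearity: E[X] = C(161, 3)·p³ ≈ 682640 · 6.46973e-06 ≈ 4.416.
Here α = 1, so p = 3/n is exactly at the triangle threshold p ~ 1/n. Asymptotically E[X] → c³/6 = 3³/6 = 9/2 ≈ 4.500, a bounded constant. In this regime the triangle count is asymptotically Poisson(c³/6).

E[X] ≈ 4.416; in regime p = Θ(1/n^{1}) E[X] stays bounded (at the triangle threshold p ~ 1/n).


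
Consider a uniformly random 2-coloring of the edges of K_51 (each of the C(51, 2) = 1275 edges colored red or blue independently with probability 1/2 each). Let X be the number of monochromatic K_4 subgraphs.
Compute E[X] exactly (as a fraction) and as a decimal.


Let X = Σ_S X_S over the C(51, 4) = 249900 subsets S of size 4, where X_S = 1 if the K_4 on S is monochromatic.
For a fixed S, the K_4 on S has C(4, 2) = 6 edges. P[all 6 edges red] = (1/2)^6, and likewise for blue, so P[monochromatic] = 2·(1/2)^6 = 2^{1 − 6} = 1/32.
By linearity: E[X] = C(51, 4) · 2^{1 − 6} = 249900 · 1/32 = 62475/8.
Numerically: E[X] ≈ 7809.375000.

E[X] = C(51,4)·2^(1−C(4,2)) = 62475/8 ≈ 7809.375000.


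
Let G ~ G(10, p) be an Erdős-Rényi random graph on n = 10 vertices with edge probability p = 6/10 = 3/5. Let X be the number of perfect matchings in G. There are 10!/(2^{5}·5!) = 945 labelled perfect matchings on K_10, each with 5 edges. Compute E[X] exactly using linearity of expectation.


K_10 has 10!/(2^{5}·5!) = 945 labelled perfect matchings.
For each such perfect matching H, let X_H = 1 if all 5 edges of H are present in G. Then P[X_H = 1] = p^{5} = (3/5)^{5} = 243/3125.
By linearity: E[X] = Σ_H E[X_H] = 945 · p^{5} = 945 · 243/3125 = 45927/625.
Numerically: E[X] ≈ 73.48.

E[X] = 945 · (3/5)^{5} = 45927/625 ≈ 73.48.


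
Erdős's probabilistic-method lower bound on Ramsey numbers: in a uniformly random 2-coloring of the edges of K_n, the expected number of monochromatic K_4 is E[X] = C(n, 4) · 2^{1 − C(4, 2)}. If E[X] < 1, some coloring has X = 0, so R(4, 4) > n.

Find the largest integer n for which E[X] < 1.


We need C(n, 4) · 2^{1 − 6} < 1, i.e. C(n, 4) < 2^{6 − 1} = 32.
Check values of n near the boundary:
  n = 4: C(4, 4) = 1; 1 < 32? YES
  n = 5: C(5, 4) = 5; 5 < 32? YES
  n = 6: C(6, 4) = 15; 15 < 32? YES
  n = 7: C(7, 4) = 35; 35 < 32? NO
  n = 8: C(8, 4) = 70; 70 < 32? NO
  n = 9: C(9, 4) = 126; 126 < 32? NO
The largest n with C(n, 4) < 32 is n = 6 (where E[X] = 15/32 ≈ 0.4687500). Hence R(4, 4) > 6, i.e. R(4, 4) ≥ 7.

Largest n = 6; hence R(4, 4) > 6.


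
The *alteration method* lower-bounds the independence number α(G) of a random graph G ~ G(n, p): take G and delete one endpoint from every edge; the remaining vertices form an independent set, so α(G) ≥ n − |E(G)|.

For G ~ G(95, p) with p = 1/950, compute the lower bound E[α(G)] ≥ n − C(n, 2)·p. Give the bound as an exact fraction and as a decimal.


E[|E(G)|] = C(95, 2)·p = 4465 · (1/950) = 47/10.
E[α(G)] ≥ n − E[|E(G)|] = 95 − 47/10 = 903/10.
Numerically: ≈ 90.30000.
(This is only a lower bound; the true E[α(G)] may be larger.)

E[α(G)] ≥ 903/10 ≈ 90.30000.


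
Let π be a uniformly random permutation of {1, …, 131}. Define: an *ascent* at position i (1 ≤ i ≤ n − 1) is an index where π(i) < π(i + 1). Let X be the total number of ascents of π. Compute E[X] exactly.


Write X = Σ X_I over i = 1, …, 130, with X_I the indicator of one ascent.
There are 130 indicators.
For each fixed i, the pair (π(i), π(i+1)) is a uniformly random ordered pair of distinct values from {1, …, 131}; by symmetry P[π(i) < π(i+1)] = 1/2.
By linearity: E[X] = 130 · (1/2) = (131 − 1) · (1/2) = 65 ≈ 65.000.

E[X] = 65 = 65.000.


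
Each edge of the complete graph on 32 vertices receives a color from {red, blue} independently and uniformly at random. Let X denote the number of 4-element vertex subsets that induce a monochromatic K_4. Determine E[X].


Let X = Σ_S X_S over the C(32, 4) = 35960 subsets S of size 4, where X_S = 1 if the K_4 on S is monochromatic.
For a fixed S, the K_4 on S has C(4, 2) = 6 edges. P[all 6 edges red] = (1/2)^6, and likewise for blue, so P[monochromatic] = 2·(1/2)^6 = 2^{1 − 6} = 1/32.
By linearity of expectation: E[X] = C(32, 4) · 2^{1 − 6} = 35960 · 1/32 = 4495/4.
Numerically: E[X] ≈ 1123.7500.

E[X] = C(32,4)·2^(1−C(4,2)) = 4495/4 ≈ 1123.7500.


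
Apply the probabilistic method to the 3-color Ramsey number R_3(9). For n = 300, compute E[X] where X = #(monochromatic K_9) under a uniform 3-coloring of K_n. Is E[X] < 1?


E[X] = C(300, 9) · 3^{1 − 36} = 48052241692154700 · 3^{−35} = 48052241692154700/50031545098999707.
As a reduced fraction: E[X] = 16017413897384900/16677181699666569 ≈ 0.96044.
Is E[X] < 1? YES.
Since E[X] < 1, there exists a 3-coloring of K_{300} with no monochromatic K_9; hence R_3(9) > 300.

E[X] = 16017413897384900/16677181699666569 ≈ 0.96044; E[X] < 1, so R_3(9) > 300.


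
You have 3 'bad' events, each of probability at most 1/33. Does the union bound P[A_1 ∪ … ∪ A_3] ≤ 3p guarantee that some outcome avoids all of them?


Union bound: P[∪_{i=1}^{3} A_i] ≤ Σ_i P[A_i] ≤ 3·p = 3·(1/33) = 1/11.
Numerically: 1/11 ≈ 0.0909.
Is 1/11 < 1? YES.
Since P[∪ A_i] ≤ 1/11 < 1, the complement has P[∩ A_i^c] ≥ 1 − 1/11 = 10/11 > 0, so some outcome avoids every A_i.

3·p = 1/11 ≈ 0.0909; existence CERTIFIED by the union bound.


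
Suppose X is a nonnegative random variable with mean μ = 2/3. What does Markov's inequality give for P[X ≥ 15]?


μ = E[X] = 2/3, a = 15.
Markov: P[X ≥ 15] ≤ μ/a = (2/3)/15 = 2/45.
Numerically: ≈ 0.0444.
(Since a = 15 > μ = 0.6667, the bound 2/45 is < 1 and informative.)

P[X ≥ 15] ≤ 2/45 ≈ 0.0444.


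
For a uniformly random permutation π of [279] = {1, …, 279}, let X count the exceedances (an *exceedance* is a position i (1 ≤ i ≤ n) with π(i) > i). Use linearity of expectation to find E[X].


Write X = Σ_{i=1}^{279} X_i, where X_i = 1_{π(i) > i}.
For each fixed i, π(i) is uniform over {1, …, 279} (marginal of a uniform permutation), so P[π(i) > i] = (n − i)/n. Summing: Σ_{i=1}^{279} (n − i)/n = (0 + 1 + … + 278)/279 = 279(279 − 1)/(2·279) = (279 − 1)/2.
Hence E[X] = Σ_{i=1}^{279} (279 − i)/279 = 139 ≈ 139.000.

E[X] = 139 = 139.000.


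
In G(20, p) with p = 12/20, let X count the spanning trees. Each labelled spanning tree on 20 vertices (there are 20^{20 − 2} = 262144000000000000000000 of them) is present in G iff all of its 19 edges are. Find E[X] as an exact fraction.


K_20 has 20^{20 − 2} = 262144000000000000000000 labelled spanning trees.
For each such spanning tree H, let X_H = 1 if all 19 edges of H are present in G. Then P[X_H = 1] = p^{19} = (3/5)^{19} = 1162261467/19073486328125.
By linearity of expectation: E[X] = Σ_H E[X_H] = 262144000000000000000000 · p^{19} = 262144000000000000000000 · 1162261467/19073486328125 = 79869999842655731712/5.
Numerically: E[X] ≈ 1.5974e+19.

E[X] = 262144000000000000000000 · (3/5)^{19} = 79869999842655731712/5 ≈ 1.5974e+19.


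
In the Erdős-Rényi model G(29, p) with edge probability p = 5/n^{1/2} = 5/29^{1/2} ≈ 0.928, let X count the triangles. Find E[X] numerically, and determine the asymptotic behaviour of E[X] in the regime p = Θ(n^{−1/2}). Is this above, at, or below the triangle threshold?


Number of potential triangles: C(29, 3) = 3654.
Each occurs with probability p³ ≈ (0.928)³ ≈ 8.00411e-01.
By linearity: E[X] = C(29, 3)·p³ ≈ 3654 · 8.00411e-01 ≈ 2924.702.
Since α = 1/2 < 1, p = c/n^{1/2} ≫ 1/n is above the triangle threshold p ~ 1/n. Asymptotically E[X] ~ (c³/6)·n^{3(1−α)} = (5³/6)·n^{1.5} → ∞; triangles are abundant w.h.p.

E[X] ≈ 2924.702; in regime p = Θ(1/n^{1/2}) E[X] diverges (above the triangle threshold p ~ 1/n).


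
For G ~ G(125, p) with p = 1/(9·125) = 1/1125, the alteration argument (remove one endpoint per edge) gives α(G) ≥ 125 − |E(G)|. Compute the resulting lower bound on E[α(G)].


E[|E(G)|] = C(125, 2)·p = 7750 · (1/1125) = 62/9.
E[α(G)] ≥ n − E[|E(G)|] = 125 − 62/9 = 1063/9.
Numerically: ≈ 118.11111.
(This is only a lower bound; the true E[α(G)] may be larger.)

E[α(G)] ≥ 1063/9 ≈ 118.11111.


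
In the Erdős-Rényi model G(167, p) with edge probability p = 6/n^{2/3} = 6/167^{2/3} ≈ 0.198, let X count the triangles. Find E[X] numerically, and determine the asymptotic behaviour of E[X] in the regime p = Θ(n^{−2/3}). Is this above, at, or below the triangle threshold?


Number of potential triangles: C(167, 3) = 762355.
Each occurs with probability p³ ≈ (0.198)³ ≈ 7.74499e-03.
By linearity: E[X] = C(167, 3)·p³ ≈ 762355 · 7.74499e-03 ≈ 5904.431.
Since α = 2/3 < 1, p = c/n^{2/3} ≫ 1/n is above the triangle threshold p ~ 1/n. Asymptotically E[X] ~ (c³/6)·n^{3(1−α)} = (6³/6)·n^{1} → ∞; triangles are abundant w.h.p.

E[X] ≈ 5904.431; in regime p = Θ(1/n^{2/3}) E[X] diverges (above the triangle threshold p ~ 1/n).


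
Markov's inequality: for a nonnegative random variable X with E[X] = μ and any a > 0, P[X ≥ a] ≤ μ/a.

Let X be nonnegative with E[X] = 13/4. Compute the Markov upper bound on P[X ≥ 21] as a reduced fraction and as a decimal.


μ = E[X] = 13/4, a = 21.
Markov: P[X ≥ 21] ≤ μ/a = (13/4)/21 = 13/84.
Numerically: ≈ 0.15476.
(Since a = 21 > μ = 3.25000, the bound 13/84 is < 1 and informative.)

P[X ≥ 21] ≤ 13/84 ≈ 0.15476.


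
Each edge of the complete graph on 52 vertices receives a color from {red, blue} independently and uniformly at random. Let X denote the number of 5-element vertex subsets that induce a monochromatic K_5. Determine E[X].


Let X = Σ_S X_S over the C(52, 5) = 2598960 subsets S of size 5, where X_S = 1 if the K_5 on S is monochromatic.
For a fixed S, the K_5 on S has C(5, 2) = 10 edges. P[all 10 edges red] = (1/2)^10, and likewise for blue, so P[monochromatic] = 2·(1/2)^10 = 2^{1 − 10} = 1/512.
Summing: E[X] = C(52, 5) · 2^{1 − 10} = 2598960 · 1/512 = 162435/32.
Numerically: E[X] ≈ 5076.0938.

E[X] = C(52,5)·2^(1−C(5,2)) = 162435/32 ≈ 5076.0938.


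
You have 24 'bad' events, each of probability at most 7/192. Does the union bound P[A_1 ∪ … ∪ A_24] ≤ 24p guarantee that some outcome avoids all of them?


Union bound: P[∪_{i=1}^{24} A_i] ≤ Σ_i P[A_i] ≤ 24·p = 24·(7/192) = 7/8.
Numerically: 7/8 ≈ 0.8750.
Is 7/8 < 1? YES.
Since P[∪ A_i] ≤ 7/8 < 1, the complement has P[∩ A_i^c] ≥ 1 − 7/8 = 1/8 > 0, so some outcome avoids every A_i.

24·p = 7/8 ≈ 0.8750; existence CERTIFIED by the union bound.


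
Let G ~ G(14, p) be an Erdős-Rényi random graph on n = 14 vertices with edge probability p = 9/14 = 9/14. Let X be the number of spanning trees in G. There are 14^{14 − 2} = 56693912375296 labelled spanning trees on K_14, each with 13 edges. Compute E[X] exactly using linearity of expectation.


K_14 has 14^{14 − 2} = 56693912375296 labelled spanning trees.
For each such spanning tree H, let X_H = 1 if all 13 edges of H are present in G. Then P[X_H = 1] = p^{13} = (9/14)^{13} = 2541865828329/793714773254144.
Summing the indicators: E[X] = Σ_H E[X_H] = 56693912375296 · p^{13} = 56693912375296 · 2541865828329/793714773254144 = 2541865828329/14.
Numerically: E[X] ≈ 1.82e+11.

E[X] = 56693912375296 · (9/14)^{13} = 2541865828329/14 ≈ 1.82e+11.


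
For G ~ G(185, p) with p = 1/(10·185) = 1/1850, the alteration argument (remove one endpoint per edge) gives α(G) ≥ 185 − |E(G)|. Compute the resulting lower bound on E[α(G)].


E[|E(G)|] = C(185, 2)·p = 17020 · (1/1850) = 46/5.
E[α(G)] ≥ n − E[|E(G)|] = 185 − 46/5 = 879/5.
Numerically: ≈ 175.800.
(This is only a lower bound; the true E[α(G)] may be larger.)

E[α(G)] ≥ 879/5 ≈ 175.800.


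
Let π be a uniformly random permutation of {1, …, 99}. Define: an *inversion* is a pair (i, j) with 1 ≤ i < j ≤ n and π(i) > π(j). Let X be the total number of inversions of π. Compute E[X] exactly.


Write X = Σ X_I over the C(99, 2) = 4851 pairs i < j, with X_I the indicator of one inversion.
There are 4851 indicators.
For each fixed pair i < j, the values π(i) and π(j) are two distinct elements of {1, …, 99} in uniformly random order; by symmetry P[π(i) > π(j)] = 1/2.
By linearity: E[X] = 4851 · (1/2) = C(99, 2) · (1/2) = 4851/2 = 4851/2 ≈ 2425.5000.

E[X] = 4851/2 = 2425.5000.


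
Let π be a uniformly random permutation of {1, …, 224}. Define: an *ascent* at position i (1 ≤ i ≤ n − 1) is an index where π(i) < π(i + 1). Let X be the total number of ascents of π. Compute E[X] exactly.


Write X = Σ X_I over i = 1, …, 223, with X_I the indicator of one ascent.
There are 223 indicators.
For each fixed i, the pair (π(i), π(i+1)) is a uniformly random ordered pair of distinct values from {1, …, 224}; by symmetry P[π(i) < π(i+1)] = 1/2.
By linearity: E[X] = 223 · (1/2) = (224 − 1) · (1/2) = 223/2 ≈ 111.500000.

E[X] = 223/2 = 111.500000.


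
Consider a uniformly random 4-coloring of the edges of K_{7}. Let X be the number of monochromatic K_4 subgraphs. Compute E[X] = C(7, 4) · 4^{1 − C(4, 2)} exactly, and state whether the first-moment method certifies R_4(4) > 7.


E[X] = C(7, 4) · 4^{1 − 6} = 35 · 4^{−5} = 35/1024.
As a reduced fraction: E[X] = 35/1024 ≈ 0.034180.
Is E[X] < 1? YES.
Since E[X] < 1, there exists a 4-coloring of K_{7} with no monochromatic K_4; hence R_4(4) > 7.

E[X] = 35/1024 ≈ 0.034180; E[X] < 1, so R_4(4) > 7.


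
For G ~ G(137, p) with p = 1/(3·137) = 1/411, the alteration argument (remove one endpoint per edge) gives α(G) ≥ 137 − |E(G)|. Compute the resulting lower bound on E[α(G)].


E[|E(G)|] = C(137, 2)·p = 9316 · (1/411) = 68/3.
E[α(G)] ≥ n − E[|E(G)|] = 137 − 68/3 = 343/3.
Numerically: ≈ 114.33333.
(This is only a lower bound; the true E[α(G)] may be larger.)

E[α(G)] ≥ 343/3 ≈ 114.33333.


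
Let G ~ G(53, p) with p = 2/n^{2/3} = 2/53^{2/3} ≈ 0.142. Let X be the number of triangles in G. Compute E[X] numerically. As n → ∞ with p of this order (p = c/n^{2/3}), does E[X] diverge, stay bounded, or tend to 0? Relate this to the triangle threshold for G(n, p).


Number of potential triangles: C(53, 3) = 23426.
Each occurs with probability p³ ≈ (0.142)³ ≈ 2.84799e-03.
By linearity: E[X] = C(53, 3)·p³ ≈ 23426 · 2.84799e-03 ≈ 66.717.
Since α = 2/3 < 1, p = c/n^{2/3} ≫ 1/n is above the triangle threshold p ~ 1/n. Asymptotically E[X] ~ (c³/6)·n^{3(1−α)} = (2³/6)·n^{1} → ∞; triangles are abundant w.h.p.

E[X] ≈ 66.717; in regime p = Θ(1/n^{2/3}) E[X] diverges (above the triangle threshold p ~ 1/n).


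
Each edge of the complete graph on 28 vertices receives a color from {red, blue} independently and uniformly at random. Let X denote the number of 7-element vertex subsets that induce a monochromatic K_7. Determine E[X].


Let X = Σ_S X_S over the C(28, 7) = 1184040 subsets S of size 7, where X_S = 1 if the K_7 on S is monochromatic.
For a fixed S, the K_7 on S has C(7, 2) = 21 edges. P[all 21 edges red] = (1/2)^21, and likewise for blue, so P[monochromatic] = 2·(1/2)^21 = 2^{1 − 21} = 1/1048576.
By linearity of expectation: E[X] = C(28, 7) · 2^{1 − 21} = 1184040 · 1/1048576 = 148005/131072.
Numerically: E[X] ≈ 1.12919.

E[X] = C(28,7)·2^(1−C(7,2)) = 148005/131072 ≈ 1.12919.


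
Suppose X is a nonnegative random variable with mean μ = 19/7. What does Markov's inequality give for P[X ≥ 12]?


μ = E[X] = 19/7, a = 12.
Markov: P[X ≥ 12] ≤ μ/a = (19/7)/12 = 19/84.
Numerically: ≈ 0.226190.
(Since a = 12 > μ = 2.714286, the bound 19/84 is < 1 and informative.)

P[X ≥ 12] ≤ 19/84 ≈ 0.226190.


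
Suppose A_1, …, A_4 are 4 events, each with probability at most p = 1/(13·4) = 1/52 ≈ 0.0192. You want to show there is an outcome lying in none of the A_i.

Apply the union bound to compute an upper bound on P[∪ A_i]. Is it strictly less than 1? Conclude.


Union bound: P[∪_{i=1}^{4} A_i] ≤ Σ_i P[A_i] ≤ 4·p = 4·(1/52) = 1/13.
Numerically: 1/13 ≈ 0.0769.
Is 1/13 < 1? YES.
Since P[∪ A_i] ≤ 1/13 < 1, the complement has P[∩ A_i^c] ≥ 1 − 1/13 = 12/13 > 0, so some outcome avoids every A_i.

4·p = 1/13 ≈ 0.0769; existence CERTIFIED by the union bound.


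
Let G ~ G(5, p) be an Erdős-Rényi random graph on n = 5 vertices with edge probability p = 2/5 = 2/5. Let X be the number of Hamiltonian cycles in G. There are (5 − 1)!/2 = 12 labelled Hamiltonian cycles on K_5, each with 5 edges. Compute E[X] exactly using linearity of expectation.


K_5 has (5 − 1)!/2 = 12 labelled Hamiltonian cycles.
For each such Hamiltonian cycle H, let X_H = 1 if all 5 edges of H are present in G. Then P[X_H = 1] = p^{5} = (2/5)^{5} = 32/3125.
By linearity: E[X] = Σ_H E[X_H] = 12 · p^{5} = 12 · 32/3125 = 384/3125.
Numerically: E[X] ≈ 0.1229.

E[X] = 12 · (2/5)^{5} = 384/3125 ≈ 0.1229.


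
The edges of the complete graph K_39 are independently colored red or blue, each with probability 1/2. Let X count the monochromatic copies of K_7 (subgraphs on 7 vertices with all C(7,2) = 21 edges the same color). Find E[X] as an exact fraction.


Let X = Σ_S X_S over the C(39, 7) = 15380937 subsets S of size 7, where X_S = 1 if the K_7 on S is monochromatic.
For a fixed S, the K_7 on S has C(7, 2) = 21 edges. P[all 21 edges red] = (1/2)^21, and likewise for blue, so P[monochromatic] = 2·(1/2)^21 = 2^{1 − 21} = 1/1048576.
Summing: E[X] = C(39, 7) · 2^{1 − 21} = 15380937 · 1/1048576 = 15380937/1048576.
Numerically: E[X] ≈ 14.668.

E[X] = C(39,7)·2^(1−C(7,2)) = 15380937/1048576 ≈ 14.668.


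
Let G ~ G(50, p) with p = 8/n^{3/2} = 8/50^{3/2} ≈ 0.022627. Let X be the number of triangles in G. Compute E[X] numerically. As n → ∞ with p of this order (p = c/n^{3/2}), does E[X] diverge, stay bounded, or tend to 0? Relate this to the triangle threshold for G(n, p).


Number of potential triangles: C(50, 3) = 19600.
Each occurs with probability p³ ≈ (0.022627)³ ≈ 1.1585238e-05.
By linearity: E[X] = C(50, 3)·p³ ≈ 19600 · 1.1585238e-05 ≈ 0.22707.
Since α = 3/2 > 1, p = c/n^{3/2} = o(1/n) is below the triangle threshold p ~ 1/n. Asymptotically E[X] ~ (c³/6)·n^{3(1−α)} = (8³/6)·n^{-1.5} → 0, so by Markov's inequality G has no triangles w.h.p.

E[X] ≈ 0.22707; in regime p = Θ(1/n^{3/2}) E[X] tends to 0 (below the triangle threshold p ~ 1/n).


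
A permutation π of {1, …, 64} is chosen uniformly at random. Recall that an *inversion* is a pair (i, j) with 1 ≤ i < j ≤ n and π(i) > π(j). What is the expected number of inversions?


Write X = Σ X_I over the C(64, 2) = 2016 pairs i < j, with X_I the indicator of one inversion.
There are 2016 indicators.
For each fixed pair i < j, the values π(i) and π(j) are two distinct elements of {1, …, 64} in uniformly random order; by symmetry P[π(i) > π(j)] = 1/2.
By linearity: E[X] = 2016 · (1/2) = C(64, 2) · (1/2) = 2016/2 = 1008 ≈ 1008.000000.

E[X] = 1008 = 1008.000000.


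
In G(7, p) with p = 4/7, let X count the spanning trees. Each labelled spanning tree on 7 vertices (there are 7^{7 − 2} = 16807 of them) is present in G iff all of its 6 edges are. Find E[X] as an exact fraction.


K_7 has 7^{7 − 2} = 16807 labelled spanning trees.
For each such spanning tree H, let X_H = 1 if all 6 edges of H are present in G. Then P[X_H = 1] = p^{6} = (4/7)^{6} = 4096/117649.
Summing the indicators: E[X] = Σ_H E[X_H] = 16807 · p^{6} = 16807 · 4096/117649 = 4096/7.
Numerically: E[X] ≈ 585.143.

E[X] = 16807 · (4/7)^{6} = 4096/7 ≈ 585.143.


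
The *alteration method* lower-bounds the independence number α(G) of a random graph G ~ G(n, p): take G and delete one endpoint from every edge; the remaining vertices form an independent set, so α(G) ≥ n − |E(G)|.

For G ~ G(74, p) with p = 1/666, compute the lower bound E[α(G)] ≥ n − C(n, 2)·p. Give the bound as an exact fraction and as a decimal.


E[|E(G)|] = C(74, 2)·p = 2701 · (1/666) = 73/18.
E[α(G)] ≥ n − E[|E(G)|] = 74 − 73/18 = 1259/18.
Numerically: ≈ 69.9444.
(This is only a lower bound; the true E[α(G)] may be larger.)

E[α(G)] ≥ 1259/18 ≈ 69.9444.


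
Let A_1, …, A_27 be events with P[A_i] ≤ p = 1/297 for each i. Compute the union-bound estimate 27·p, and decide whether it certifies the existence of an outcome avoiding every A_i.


Union bound: P[∪_{i=1}^{27} A_i] ≤ Σ_i P[A_i] ≤ 27·p = 27·(1/297) = 1/11.
Numerically: 1/11 ≈ 0.090909.
Is 1/11 < 1? YES.
Since P[∪ A_i] ≤ 1/11 < 1, the complement has P[∩ A_i^c] ≥ 1 − 1/11 = 10/11 > 0, so some outcome avoids every A_i.

27·p = 1/11 ≈ 0.090909; existence CERTIFIED by the union bound.


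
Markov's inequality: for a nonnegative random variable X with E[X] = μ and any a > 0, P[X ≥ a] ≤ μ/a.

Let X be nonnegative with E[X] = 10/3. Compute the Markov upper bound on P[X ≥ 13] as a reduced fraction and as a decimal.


μ = E[X] = 10/3, a = 13.
Markov: P[X ≥ 13] ≤ μ/a = (10/3)/13 = 10/39.
Numerically: ≈ 0.256.
(Since a = 13 > μ = 3.333, the bound 10/39 is < 1 and informative.)

P[X ≥ 13] ≤ 10/39 ≈ 0.256.


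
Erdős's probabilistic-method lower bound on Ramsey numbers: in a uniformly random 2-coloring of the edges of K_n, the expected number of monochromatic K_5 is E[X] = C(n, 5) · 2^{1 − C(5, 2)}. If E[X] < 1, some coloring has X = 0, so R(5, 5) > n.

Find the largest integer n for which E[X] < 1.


We need C(n, 5) · 2^{1 − 10} < 1, i.e. C(n, 5) < 2^{10 − 1} = 512.
Check values of n near the boundary:
  n = 7: C(7, 5) = 21; 21 < 512? YES
  n = 8: C(8, 5) = 56; 56 < 512? YES
  n = 9: C(9, 5) = 126; 126 < 512? YES
  n = 10: C(10, 5) = 252; 252 < 512? YES
  n = 11: C(11, 5) = 462; 462 < 512? YES
  n = 12: C(12, 5) = 792; 792 < 512? NO
  n = 13: C(13, 5) = 1287; 1287 < 512? NO
  n = 14: C(14, 5) = 2002; 2002 < 512? NO
The largest n with C(n, 5) < 512 is n = 11 (where E[X] = 231/256 ≈ 0.9023). Hence R(5, 5) > 11, i.e. R(5, 5) ≥ 12.

Largest n = 11; hence R(5, 5) > 11.


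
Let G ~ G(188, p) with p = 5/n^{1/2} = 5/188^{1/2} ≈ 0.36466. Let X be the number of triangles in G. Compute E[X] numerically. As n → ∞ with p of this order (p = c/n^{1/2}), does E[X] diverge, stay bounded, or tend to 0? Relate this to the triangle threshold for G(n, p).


Number of potential triangles: C(188, 3) = 1089836.
Each occurs with probability p³ ≈ (0.36466)³ ≈ 4.8492351e-02.
By linearity: E[X] = C(188, 3)·p³ ≈ 1089836 · 4.8492351e-02 ≈ 52848.70973.
Since α = 1/2 < 1, p = c/n^{1/2} ≫ 1/n is above the triangle threshold p ~ 1/n. Asymptotically E[X] ~ (c³/6)·n^{3(1−α)} = (5³/6)·n^{1.5} → ∞; triangles are abundant w.h.p.

E[X] ≈ 52848.70973; in regime p = Θ(1/n^{1/2}) E[X] diverges (above the triangle threshold p ~ 1/n).


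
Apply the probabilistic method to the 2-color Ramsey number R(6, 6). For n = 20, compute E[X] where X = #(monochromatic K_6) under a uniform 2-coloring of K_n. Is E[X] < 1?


E[X] = C(20, 6) · 2^{1 − 15} = 38760 · 2^{−14} = 38760/16384.
As a reduced fraction: E[X] = 4845/2048 ≈ 2.3657227.
Is E[X] < 1? NO.
Since E[X] ≥ 1, the first-moment bound is inconclusive at n = 20; it does NOT by itself certify R(6, 6) > 20.

E[X] = 4845/2048 ≈ 2.3657227; E[X] ≥ 1; first-moment method inconclusive here.


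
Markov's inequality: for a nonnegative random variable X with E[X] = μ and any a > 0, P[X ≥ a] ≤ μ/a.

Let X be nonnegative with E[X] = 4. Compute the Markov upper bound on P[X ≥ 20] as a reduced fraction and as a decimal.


μ = E[X] = 4, a = 20.
Markov: P[X ≥ 20] ≤ μ/a = (4)/20 = 1/5.
Numerically: ≈ 0.2000.
(Since a = 20 > μ = 4.0000, the bound 1/5 is < 1 and informative.)

P[X ≥ 20] ≤ 1/5 ≈ 0.2000.


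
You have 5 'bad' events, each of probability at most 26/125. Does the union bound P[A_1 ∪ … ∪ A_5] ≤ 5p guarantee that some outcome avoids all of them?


Union bound: P[∪_{i=1}^{5} A_i] ≤ Σ_i P[A_i] ≤ 5·p = 5·(26/125) = 26/25.
Numerically: 26/25 ≈ 1.0400000.
Is 26/25 < 1? NO.
Since the bound 26/25 is ≥ 1, the union bound is uninformative here; it does NOT by itself certify existence.

5·p = 26/25 ≈ 1.0400000; existence NOT certified by the union bound.


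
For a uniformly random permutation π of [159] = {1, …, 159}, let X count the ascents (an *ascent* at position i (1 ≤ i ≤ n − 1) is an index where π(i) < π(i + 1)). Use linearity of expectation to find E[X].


Write X = Σ X_I over i = 1, …, 158, with X_I the indicator of one ascent.
There are 158 indicators.
For each fixed i, the pair (π(i), π(i+1)) is a uniformly random ordered pair of distinct values from {1, …, 159}; by symmetry P[π(i) < π(i+1)] = 1/2.
By linearity: E[X] = 158 · (1/2) = (159 − 1) · (1/2) = 79 ≈ 79.000.

E[X] = 79 = 79.000.


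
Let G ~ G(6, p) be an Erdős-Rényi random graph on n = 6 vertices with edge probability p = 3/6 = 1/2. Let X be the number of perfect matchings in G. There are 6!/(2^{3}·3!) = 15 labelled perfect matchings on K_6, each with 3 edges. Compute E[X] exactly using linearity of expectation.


K_6 has 6!/(2^{3}·3!) = 15 labelled perfect matchings.
For each such perfect matching H, let X_H = 1 if all 3 edges of H are present in G. Then P[X_H = 1] = p^{3} = (1/2)^{3} = 1/8.
Summing the indicators: E[X] = Σ_H E[X_H] = 15 · p^{3} = 15 · 1/8 = 15/8.
Numerically: E[X] ≈ 1.875.

E[X] = 15 · (1/2)^{3} = 15/8 ≈ 1.875.


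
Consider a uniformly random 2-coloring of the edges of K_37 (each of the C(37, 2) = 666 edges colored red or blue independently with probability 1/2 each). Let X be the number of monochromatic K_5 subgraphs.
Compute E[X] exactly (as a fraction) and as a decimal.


Let X = Σ_S X_S over the C(37, 5) = 435897 subsets S of size 5, where X_S = 1 if the K_5 on S is monochromatic.
For a fixed S, the K_5 on S has C(5, 2) = 10 edges. P[all 10 edges red] = (1/2)^10, and likewise for blue, so P[monochromatic] = 2·(1/2)^10 = 2^{1 − 10} = 1/512.
By linearity of expectation: E[X] = C(37, 5) · 2^{1 − 10} = 435897 · 1/512 = 435897/512.
Numerically: E[X] ≈ 851.3613.

E[X] = C(37,5)·2^(1−C(5,2)) = 435897/512 ≈ 851.3613.


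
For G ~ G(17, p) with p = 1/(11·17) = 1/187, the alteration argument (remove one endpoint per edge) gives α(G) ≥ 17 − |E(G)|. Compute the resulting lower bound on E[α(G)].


E[|E(G)|] = C(17, 2)·p = 136 · (1/187) = 8/11.
E[α(G)] ≥ n − E[|E(G)|] = 17 − 8/11 = 179/11.
Numerically: ≈ 16.2727.
(This is only a lower bound; the true E[α(G)] may be larger.)

E[α(G)] ≥ 179/11 ≈ 16.2727.


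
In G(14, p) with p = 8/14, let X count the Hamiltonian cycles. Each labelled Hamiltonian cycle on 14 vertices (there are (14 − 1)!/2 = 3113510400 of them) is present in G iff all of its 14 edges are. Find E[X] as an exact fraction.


K_14 has (14 − 1)!/2 = 3113510400 labelled Hamiltonian cycles.
For each such Hamiltonian cycle H, let X_H = 1 if all 14 edges of H are present in G. Then P[X_H = 1] = p^{14} = (4/7)^{14} = 268435456/678223072849.
By linearity of expectation: E[X] = Σ_H E[X_H] = 3113510400 · p^{14} = 3113510400 · 268435456/678223072849 = 119396654854963200/96889010407.
Numerically: E[X] ≈ 1.2323e+06.

E[X] = 3113510400 · (4/7)^{14} = 119396654854963200/96889010407 ≈ 1.2323e+06.


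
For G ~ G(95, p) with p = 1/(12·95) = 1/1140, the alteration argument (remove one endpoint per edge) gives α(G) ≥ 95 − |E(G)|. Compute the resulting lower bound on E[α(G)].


E[|E(G)|] = C(95, 2)·p = 4465 · (1/1140) = 47/12.
E[α(G)] ≥ n − E[|E(G)|] = 95 − 47/12 = 1093/12.
Numerically: ≈ 91.083333.
(This is only a lower bound; the true E[α(G)] may be larger.)

E[α(G)] ≥ 1093/12 ≈ 91.083333.


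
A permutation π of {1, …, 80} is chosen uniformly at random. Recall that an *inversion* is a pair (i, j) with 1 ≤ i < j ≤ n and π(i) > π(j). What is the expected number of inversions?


Write X = Σ X_I over the C(80, 2) = 3160 pairs i < j, with X_I the indicator of one inversion.
There are 3160 indicators.
For each fixed pair i < j, the values π(i) and π(j) are two distinct elements of {1, …, 80} in uniformly random order; by symmetry P[π(i) > π(j)] = 1/2.
By linearity: E[X] = 3160 · (1/2) = C(80, 2) · (1/2) = 3160/2 = 1580 ≈ 1580.000000.

E[X] = 1580 = 1580.000000.


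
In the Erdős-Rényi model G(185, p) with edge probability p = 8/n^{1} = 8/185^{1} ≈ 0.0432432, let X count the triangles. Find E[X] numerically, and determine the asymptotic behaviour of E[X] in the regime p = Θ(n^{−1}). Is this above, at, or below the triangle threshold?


Number of potential triangles: C(185, 3) = 1038220.
Each occurs with probability p³ ≈ (0.0432432)³ ≈ 8.08639172e-05.
By linearity: E[X] = C(185, 3)·p³ ≈ 1038220 · 8.08639172e-05 ≈ 83.954536.
Here α = 1, so p = 8/n is exactly at the triangle threshold p ~ 1/n. Asymptotically E[X] → c³/6 = 8³/6 = 256/3 ≈ 85.333333, a bounded constant. In this regime the triangle count is asymptotically Poisson(c³/6).

E[X] ≈ 83.954536; in regime p = Θ(1/n^{1}) E[X] stays bounded (at the triangle threshold p ~ 1/n).


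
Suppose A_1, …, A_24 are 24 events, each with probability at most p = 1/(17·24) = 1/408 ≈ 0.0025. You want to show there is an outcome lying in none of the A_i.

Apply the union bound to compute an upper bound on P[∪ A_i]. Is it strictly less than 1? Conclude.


Union bound: P[∪_{i=1}^{24} A_i] ≤ Σ_i P[A_i] ≤ 24·p = 24·(1/408) = 1/17.
Numerically: 1/17 ≈ 0.0588.
Is 1/17 < 1? YES.
Since P[∪ A_i] ≤ 1/17 < 1, the complement has P[∩ A_i^c] ≥ 1 − 1/17 = 16/17 > 0, so some outcome avoids every A_i.

24·p = 1/17 ≈ 0.0588; existence CERTIFIED by the union bound.


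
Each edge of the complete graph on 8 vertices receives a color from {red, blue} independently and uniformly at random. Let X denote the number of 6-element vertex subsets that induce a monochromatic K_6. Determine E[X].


Let X = Σ_S X_S over the C(8, 6) = 28 subsets S of size 6, where X_S = 1 if the K_6 on S is monochromatic.
For a fixed S, the K_6 on S has C(6, 2) = 15 edges. P[all 15 edges red] = (1/2)^15, and likewise for blue, so P[monochromatic] = 2·(1/2)^15 = 2^{1 − 15} = 1/16384.
Summing: E[X] = C(8, 6) · 2^{1 − 15} = 28 · 1/16384 = 7/4096.
Numerically: E[X] ≈ 0.00171.

E[X] = C(8,6)·2^(1−C(6,2)) = 7/4096 ≈ 0.00171.


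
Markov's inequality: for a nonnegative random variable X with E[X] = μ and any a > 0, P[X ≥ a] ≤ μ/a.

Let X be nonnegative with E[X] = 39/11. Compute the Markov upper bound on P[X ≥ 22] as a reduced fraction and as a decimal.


μ = E[X] = 39/11, a = 22.
Markov: P[X ≥ 22] ≤ μ/a = (39/11)/22 = 39/242.
Numerically: ≈ 0.1612.
(Since a = 22 > μ = 3.5455, the bound 39/242 is < 1 and informative.)

P[X ≥ 22] ≤ 39/242 ≈ 0.1612.


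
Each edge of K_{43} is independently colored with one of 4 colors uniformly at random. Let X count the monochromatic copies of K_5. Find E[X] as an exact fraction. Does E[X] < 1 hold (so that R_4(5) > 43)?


E[X] = C(43, 5) · 4^{1 − 10} = 962598 · 4^{−9} = 962598/262144.
As a reduced fraction: E[X] = 481299/131072 ≈ 3.672020.
Is E[X] < 1? NO.
Since E[X] ≥ 1, the first-moment bound is inconclusive at n = 43; it does NOT by itself certify R_4(5) > 43.

E[X] = 481299/131072 ≈ 3.672020; E[X] ≥ 1; first-moment method inconclusive here.


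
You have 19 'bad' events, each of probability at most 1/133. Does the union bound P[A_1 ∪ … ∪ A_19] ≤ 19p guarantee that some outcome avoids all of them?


Union bound: P[∪_{i=1}^{19} A_i] ≤ Σ_i P[A_i] ≤ 19·p = 19·(1/133) = 1/7.
Numerically: 1/7 ≈ 0.14286.
Is 1/7 < 1? YES.
Since P[∪ A_i] ≤ 1/7 < 1, the complement has P[∩ A_i^c] ≥ 1 − 1/7 = 6/7 > 0, so some outcome avoids every A_i.

19·p = 1/7 ≈ 0.14286; existence CERTIFIED by the union bound.


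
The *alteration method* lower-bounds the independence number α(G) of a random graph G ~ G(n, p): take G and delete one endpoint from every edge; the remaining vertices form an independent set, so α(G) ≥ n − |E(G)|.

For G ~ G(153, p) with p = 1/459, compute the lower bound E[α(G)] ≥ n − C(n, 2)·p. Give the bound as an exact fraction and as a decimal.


E[|E(G)|] = C(153, 2)·p = 11628 · (1/459) = 76/3.
E[α(G)] ≥ n − E[|E(G)|] = 153 − 76/3 = 383/3.
Numerically: ≈ 127.667.
(This is only a lower bound; the true E[α(G)] may be larger.)

E[α(G)] ≥ 383/3 ≈ 127.667.


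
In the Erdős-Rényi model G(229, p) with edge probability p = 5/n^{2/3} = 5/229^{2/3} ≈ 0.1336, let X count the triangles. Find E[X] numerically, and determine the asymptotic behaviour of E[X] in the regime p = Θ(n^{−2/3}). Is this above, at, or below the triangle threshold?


Number of potential triangles: C(229, 3) = 1975354.
Each occurs with probability p³ ≈ (0.1336)³ ≈ 2.383631e-03.
By linearity: E[X] = C(229, 3)·p³ ≈ 1975354 · 2.383631e-03 ≈ 4708.5153.
Since α = 2/3 < 1, p = c/n^{2/3} ≫ 1/n is above the triangle threshold p ~ 1/n. Asymptotically E[X] ~ (c³/6)·n^{3(1−α)} = (5³/6)·n^{1} → ∞; triangles are abundant w.h.p.

E[X] ≈ 4708.5153; in regime p = Θ(1/n^{2/3}) E[X] diverges (above the triangle threshold p ~ 1/n).


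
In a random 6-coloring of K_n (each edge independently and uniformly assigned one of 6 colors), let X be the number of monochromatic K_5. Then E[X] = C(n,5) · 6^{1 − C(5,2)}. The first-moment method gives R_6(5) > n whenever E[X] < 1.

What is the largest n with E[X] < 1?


We need C(n, 5) · 6^{1 − 10} < 1, i.e. C(n, 5) < 6^{10 − 1} = 10077696.
Check values of n near the boundary:
  n = 66: C(66, 5) = 8936928; 8936928 < 10077696? YES
  n = 67: C(67, 5) = 9657648; 9657648 < 10077696? YES
  n = 68: C(68, 5) = 10424128; 10424128 < 10077696? NO
  n = 69: C(69, 5) = 11238513; 11238513 < 10077696? NO
The largest n with C(n, 5) < 10077696 is n = 67 (where E[X] = 67067/69984 ≈ 0.9583). Hence R_6(5) > 67, i.e. R_6(5) ≥ 68.

Largest n = 67; hence R_6(5) > 67.


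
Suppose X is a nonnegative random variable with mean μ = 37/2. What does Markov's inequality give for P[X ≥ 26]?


μ = E[X] = 37/2, a = 26.
Markov: P[X ≥ 26] ≤ μ/a = (37/2)/26 = 37/52.
Numerically: ≈ 0.7115.
(Since a = 26 > μ = 18.5000, the bound 37/52 is < 1 and informative.)

P[X ≥ 26] ≤ 37/52 ≈ 0.7115.


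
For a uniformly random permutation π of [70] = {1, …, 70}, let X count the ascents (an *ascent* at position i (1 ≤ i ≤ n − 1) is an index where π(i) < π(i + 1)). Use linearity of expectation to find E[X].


Write X = Σ X_I over i = 1, …, 69, with X_I the indicator of one ascent.
There are 69 indicators.
For each fixed i, the pair (π(i), π(i+1)) is a uniformly random ordered pair of distinct values from {1, …, 70}; by symmetry P[π(i) < π(i+1)] = 1/2.
By linearity: E[X] = 69 · (1/2) = (70 − 1) · (1/2) = 69/2 ≈ 34.5000.

E[X] = 69/2 = 34.5000.


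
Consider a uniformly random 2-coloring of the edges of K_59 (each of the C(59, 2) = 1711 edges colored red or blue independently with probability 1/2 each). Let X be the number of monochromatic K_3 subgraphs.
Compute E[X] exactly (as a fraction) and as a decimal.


Let X = Σ_S X_S over the C(59, 3) = 32509 subsets S of size 3, where X_S = 1 if the K_3 on S is monochromatic.
For a fixed S, the K_3 on S has C(3, 2) = 3 edges. P[all 3 edges red] = (1/2)^3, and likewise for blue, so P[monochromatic] = 2·(1/2)^3 = 2^{1 − 3} = 1/4.
By linearity: E[X] = C(59, 3) · 2^{1 − 3} = 32509 · 1/4 = 32509/4.
Numerically: E[X] ≈ 8127.250.

E[X] = C(59,3)·2^(1−C(3,2)) = 32509/4 ≈ 8127.250.


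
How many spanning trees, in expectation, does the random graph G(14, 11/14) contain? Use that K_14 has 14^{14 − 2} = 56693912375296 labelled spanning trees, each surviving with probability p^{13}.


K_14 has 14^{14 − 2} = 56693912375296 labelled spanning trees.
For each such spanning tree H, let X_H = 1 if all 13 edges of H are present in G. Then P[X_H = 1] = p^{13} = (11/14)^{13} = 34522712143931/793714773254144.
Summing the indicators: E[X] = Σ_H E[X_H] = 56693912375296 · p^{13} = 56693912375296 · 34522712143931/793714773254144 = 34522712143931/14.
Numerically: E[X] ≈ 2.4659e+12.

E[X] = 56693912375296 · (11/14)^{13} = 34522712143931/14 ≈ 2.4659e+12.


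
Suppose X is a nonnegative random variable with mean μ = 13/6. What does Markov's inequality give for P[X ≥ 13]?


μ = E[X] = 13/6, a = 13.
Markov: P[X ≥ 13] ≤ μ/a = (13/6)/13 = 1/6.
Numerically: ≈ 0.1667.
(Since a = 13 > μ = 2.1667, the bound 1/6 is < 1 and informative.)

P[X ≥ 13] ≤ 1/6 ≈ 0.1667.


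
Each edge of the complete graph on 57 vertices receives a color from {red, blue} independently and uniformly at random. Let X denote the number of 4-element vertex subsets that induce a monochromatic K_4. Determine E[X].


Let X = Σ_S X_S over the C(57, 4) = 395010 subsets S of size 4, where X_S = 1 if the K_4 on S is monochromatic.
For a fixed S, the K_4 on S has C(4, 2) = 6 edges. P[all 6 edges red] = (1/2)^6, and likewise for blue, so P[monochromatic] = 2·(1/2)^6 = 2^{1 − 6} = 1/32.
Summing: E[X] = C(57, 4) · 2^{1 − 6} = 395010 · 1/32 = 197505/16.
Numerically: E[X] ≈ 12344.062.

E[X] = C(57,4)·2^(1−C(4,2)) = 197505/16 ≈ 12344.062.


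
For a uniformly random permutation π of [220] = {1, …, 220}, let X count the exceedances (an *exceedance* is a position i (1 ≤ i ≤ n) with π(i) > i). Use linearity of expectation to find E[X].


Write X = Σ_{i=1}^{220} X_i, where X_i = 1_{π(i) > i}.
For each fixed i, π(i) is uniform over {1, …, 220} (marginal of a uniform permutation), so P[π(i) > i] = (n − i)/n. Summing: Σ_{i=1}^{220} (n − i)/n = (0 + 1 + … + 219)/220 = 220(220 − 1)/(2·220) = (220 − 1)/2.
Hence E[X] = Σ_{i=1}^{220} (220 − i)/220 = 219/2 ≈ 109.500.

E[X] = 219/2 = 109.500.


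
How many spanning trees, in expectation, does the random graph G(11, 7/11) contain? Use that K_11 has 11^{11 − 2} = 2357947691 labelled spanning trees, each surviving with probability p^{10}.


K_11 has 11^{11 − 2} = 2357947691 labelled spanning trees.
For each such spanning tree H, let X_H = 1 if all 10 edges of H are present in G. Then P[X_H = 1] = p^{10} = (7/11)^{10} = 282475249/25937424601.
By linearity: E[X] = Σ_H E[X_H] = 2357947691 · p^{10} = 2357947691 · 282475249/25937424601 = 282475249/11.
Numerically: E[X] ≈ 2.568e+07.

E[X] = 2357947691 · (7/11)^{10} = 282475249/11 ≈ 2.568e+07.
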